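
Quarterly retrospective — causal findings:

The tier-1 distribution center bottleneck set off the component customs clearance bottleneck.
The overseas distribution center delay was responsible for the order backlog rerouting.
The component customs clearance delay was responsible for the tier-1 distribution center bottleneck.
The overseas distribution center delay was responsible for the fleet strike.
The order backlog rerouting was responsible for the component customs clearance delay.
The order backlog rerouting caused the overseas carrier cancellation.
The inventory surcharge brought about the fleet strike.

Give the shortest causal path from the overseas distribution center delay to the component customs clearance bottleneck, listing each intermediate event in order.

the overseas distribution center delay → the order backlog rerouting
the order backlog rerouting → the component customs clearance delay
the component customs clearance delay → the tier-1 distribution center bottleneck
the tier-1 distribution center bottleneck → the component customs clearance bottleneck
Length: 4 steps.

the overseas distribution center delay → the order backlog rerouting → the component customs clearance delay → the tier-1 distribution center bottleneck → the component customs clearance bottleneck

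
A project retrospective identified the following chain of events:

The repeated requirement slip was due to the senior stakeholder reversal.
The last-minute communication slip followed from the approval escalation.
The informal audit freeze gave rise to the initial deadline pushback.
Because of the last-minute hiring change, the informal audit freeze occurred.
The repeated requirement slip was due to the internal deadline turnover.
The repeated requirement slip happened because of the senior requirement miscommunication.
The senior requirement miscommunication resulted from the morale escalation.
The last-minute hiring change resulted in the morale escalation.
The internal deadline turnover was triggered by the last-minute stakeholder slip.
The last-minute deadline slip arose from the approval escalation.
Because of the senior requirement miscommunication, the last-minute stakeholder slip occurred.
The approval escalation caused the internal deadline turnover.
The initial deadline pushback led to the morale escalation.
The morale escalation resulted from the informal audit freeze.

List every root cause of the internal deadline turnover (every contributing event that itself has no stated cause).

the approval escalation, the last-minute hiring change

Tracing upstream from the internal deadline turnover: the internal deadline turnover ← the approval escalation.
A separate upstream branch: the internal deadline turnover ← the last-minute stakeholder slip ← the senior requirement miscommunication ← the morale escalation ← the last-minute hiring change.
Each of those chain origins has no stated cause.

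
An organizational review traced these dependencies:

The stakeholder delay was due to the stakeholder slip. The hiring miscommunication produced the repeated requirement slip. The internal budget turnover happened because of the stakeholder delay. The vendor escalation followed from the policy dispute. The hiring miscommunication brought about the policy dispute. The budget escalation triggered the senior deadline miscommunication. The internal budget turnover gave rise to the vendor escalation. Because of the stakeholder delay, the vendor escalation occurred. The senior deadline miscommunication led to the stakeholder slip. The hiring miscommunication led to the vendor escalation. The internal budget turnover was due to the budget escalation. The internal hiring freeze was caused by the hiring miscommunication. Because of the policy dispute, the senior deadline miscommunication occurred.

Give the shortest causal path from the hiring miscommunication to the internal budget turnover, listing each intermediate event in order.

the hiring miscommunication → the policy dispute
the policy dispute → the senior deadline miscommunication
the senior deadline miscommunication → the stakeholder slip
the stakeholder slip → the stakeholder delay
the stakeholder delay → the internal budget turnover
Length: 5 steps.

the hiring miscommunication → the policy dispute → the senior deadline miscommunication → the stakeholder slip → the stakeholder delay → the internal budget turnover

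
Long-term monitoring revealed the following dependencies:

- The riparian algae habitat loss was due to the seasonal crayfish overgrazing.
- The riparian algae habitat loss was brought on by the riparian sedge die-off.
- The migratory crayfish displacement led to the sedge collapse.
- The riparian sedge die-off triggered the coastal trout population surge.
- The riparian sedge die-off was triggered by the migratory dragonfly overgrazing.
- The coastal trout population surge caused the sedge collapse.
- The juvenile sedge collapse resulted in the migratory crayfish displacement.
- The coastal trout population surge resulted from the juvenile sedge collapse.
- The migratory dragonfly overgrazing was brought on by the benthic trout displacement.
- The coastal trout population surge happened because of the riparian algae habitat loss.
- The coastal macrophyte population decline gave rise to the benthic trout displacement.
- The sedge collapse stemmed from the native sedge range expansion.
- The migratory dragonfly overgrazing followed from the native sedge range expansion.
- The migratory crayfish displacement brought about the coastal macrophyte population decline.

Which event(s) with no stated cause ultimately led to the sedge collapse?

Tracing upstream from the sedge collapse: the sedge collapse ← the migratory crayfish displacement ← the juvenile sedge collapse.
A separate upstream branch: the sedge collapse ← the coastal trout population surge ← the riparian algae habitat loss ← the seasonal crayfish overgrazing.
A separate upstream branch: the sedge collapse ← the native sedge range expansion.
Each of those chain origins has no stated cause.

the juvenile sedge collapse, the native sedge range expansion, the seasonal crayfish overgrazing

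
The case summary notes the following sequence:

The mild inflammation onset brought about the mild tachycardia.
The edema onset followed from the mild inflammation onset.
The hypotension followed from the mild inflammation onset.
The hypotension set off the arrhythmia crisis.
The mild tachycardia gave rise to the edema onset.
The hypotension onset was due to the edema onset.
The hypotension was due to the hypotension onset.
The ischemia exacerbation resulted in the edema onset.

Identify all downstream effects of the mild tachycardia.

the arrhythmia crisis, the edema onset, the hypotension, the hypotension onset

Direct effects: the edema onset.
2 steps out: the hypotension onset.
3 steps out: the hypotension.
4 steps out: the arrhythmia crisis.
Not reachable from it: the mild inflammation onset, the ischemia exacerbation.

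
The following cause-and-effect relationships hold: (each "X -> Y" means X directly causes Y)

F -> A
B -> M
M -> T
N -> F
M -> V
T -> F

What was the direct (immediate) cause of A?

F

Upstream contributors include B, M, T, N, but only F feeds directly into A.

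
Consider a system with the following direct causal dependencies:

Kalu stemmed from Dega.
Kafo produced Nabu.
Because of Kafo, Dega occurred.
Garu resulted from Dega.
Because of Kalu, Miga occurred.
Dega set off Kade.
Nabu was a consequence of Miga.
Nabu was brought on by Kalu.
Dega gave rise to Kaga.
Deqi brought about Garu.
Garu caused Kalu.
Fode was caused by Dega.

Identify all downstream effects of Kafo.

Dega, Fode, Garu, Kade, Kaga, Kalu, Miga, Nabu

Direct effects: Dega, Nabu.
2 steps out: Kaga, Fode, Garu, Kalu, Kade.
3 steps out: Miga.
Not reachable from it: Deqi.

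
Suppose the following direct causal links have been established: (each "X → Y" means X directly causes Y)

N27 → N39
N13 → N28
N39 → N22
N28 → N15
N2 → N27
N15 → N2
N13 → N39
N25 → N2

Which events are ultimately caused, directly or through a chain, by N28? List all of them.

N15, N2, N22, N27, N39

Direct effects: N15.
2 steps out: N2.
3 steps out: N27.
4 steps out: N39.
5 steps out: N22.
Not reachable from it: N13, N25.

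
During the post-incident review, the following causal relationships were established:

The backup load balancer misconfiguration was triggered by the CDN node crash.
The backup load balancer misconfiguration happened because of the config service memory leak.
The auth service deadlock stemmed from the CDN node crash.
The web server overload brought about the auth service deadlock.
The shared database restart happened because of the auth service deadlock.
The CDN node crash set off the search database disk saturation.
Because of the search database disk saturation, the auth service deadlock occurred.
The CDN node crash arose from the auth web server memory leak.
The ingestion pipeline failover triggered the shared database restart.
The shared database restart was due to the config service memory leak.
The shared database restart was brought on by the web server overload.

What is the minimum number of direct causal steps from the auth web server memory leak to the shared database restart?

3

Shortest chain: the auth web server memory leak → the CDN node crash → the auth service deadlock → the shared database restart.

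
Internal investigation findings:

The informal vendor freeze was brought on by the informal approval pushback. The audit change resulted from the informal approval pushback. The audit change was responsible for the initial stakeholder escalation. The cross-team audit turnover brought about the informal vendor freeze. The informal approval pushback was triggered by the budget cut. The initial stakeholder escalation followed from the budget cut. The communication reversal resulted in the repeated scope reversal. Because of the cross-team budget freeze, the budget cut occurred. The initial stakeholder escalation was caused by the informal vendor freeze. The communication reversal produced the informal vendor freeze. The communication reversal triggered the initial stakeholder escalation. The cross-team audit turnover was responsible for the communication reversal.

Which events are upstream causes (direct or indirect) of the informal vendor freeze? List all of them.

Immediate causes of the informal vendor freeze: the cross-team audit turnover, the communication reversal, the informal approval pushback.
Further upstream: the cross-team budget freeze, the budget cut.

the budget cut, the communication reversal, the cross-team audit turnover, the cross-team budget freeze, the informal approval pushback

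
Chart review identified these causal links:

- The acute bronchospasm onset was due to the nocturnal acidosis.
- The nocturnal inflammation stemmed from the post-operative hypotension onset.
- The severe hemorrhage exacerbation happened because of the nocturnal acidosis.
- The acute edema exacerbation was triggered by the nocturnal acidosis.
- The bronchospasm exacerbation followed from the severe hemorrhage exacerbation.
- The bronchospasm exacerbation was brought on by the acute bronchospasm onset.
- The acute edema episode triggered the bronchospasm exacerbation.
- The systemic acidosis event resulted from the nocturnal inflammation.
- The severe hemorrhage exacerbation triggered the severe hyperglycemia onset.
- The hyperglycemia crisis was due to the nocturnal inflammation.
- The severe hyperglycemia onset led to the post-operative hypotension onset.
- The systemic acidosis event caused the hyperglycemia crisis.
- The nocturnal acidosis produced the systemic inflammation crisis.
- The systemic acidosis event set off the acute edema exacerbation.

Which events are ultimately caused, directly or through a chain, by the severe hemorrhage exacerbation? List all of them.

Direct effects: the bronchospasm exacerbation, the severe hyperglycemia onset.
2 steps out: the post-operative hypotension onset.
3 steps out: the nocturnal inflammation.
4 steps out: the systemic acidosis event, the hyperglycemia crisis.
5 steps out: the acute edema exacerbation.
Not reachable from it: the nocturnal acidosis, the acute bronchospasm onset, the systemic inflammation crisis, the acute edema episode.

the acute edema exacerbation, the bronchospasm exacerbation, the hyperglycemia crisis, the nocturnal inflammation, the post-operative hypotension onset, the severe hyperglycemia onset, the systemic acidosis event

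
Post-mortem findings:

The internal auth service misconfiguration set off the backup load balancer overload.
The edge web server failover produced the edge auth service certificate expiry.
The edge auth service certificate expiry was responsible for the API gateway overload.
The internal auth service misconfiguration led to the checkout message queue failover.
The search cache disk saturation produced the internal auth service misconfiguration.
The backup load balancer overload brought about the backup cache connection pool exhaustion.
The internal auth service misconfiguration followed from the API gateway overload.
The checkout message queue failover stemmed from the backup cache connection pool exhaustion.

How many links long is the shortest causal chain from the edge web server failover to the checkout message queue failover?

4

Shortest chain: the edge web server failover → the edge auth service certificate expiry → the API gateway overload → the internal auth service misconfiguration → the checkout message queue failover.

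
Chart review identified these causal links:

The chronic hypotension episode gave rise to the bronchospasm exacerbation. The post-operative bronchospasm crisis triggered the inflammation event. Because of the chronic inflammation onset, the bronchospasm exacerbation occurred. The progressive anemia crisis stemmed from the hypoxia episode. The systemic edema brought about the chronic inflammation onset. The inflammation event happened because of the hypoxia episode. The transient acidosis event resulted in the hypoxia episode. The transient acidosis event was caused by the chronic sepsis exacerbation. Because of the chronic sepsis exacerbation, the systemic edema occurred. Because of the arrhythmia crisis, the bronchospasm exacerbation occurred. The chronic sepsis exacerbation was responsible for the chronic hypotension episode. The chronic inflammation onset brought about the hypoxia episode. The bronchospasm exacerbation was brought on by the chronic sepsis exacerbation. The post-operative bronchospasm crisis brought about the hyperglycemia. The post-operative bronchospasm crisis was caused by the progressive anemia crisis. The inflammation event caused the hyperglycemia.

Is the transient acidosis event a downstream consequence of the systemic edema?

No

The systemic edema leads to the chronic inflammation onset, the hypoxia episode, the progressive anemia crisis, the post-operative bronchospasm crisis, the bronchospasm exacerbation, the inflammation event, the hyperglycemia; the transient acidosis event is not among them.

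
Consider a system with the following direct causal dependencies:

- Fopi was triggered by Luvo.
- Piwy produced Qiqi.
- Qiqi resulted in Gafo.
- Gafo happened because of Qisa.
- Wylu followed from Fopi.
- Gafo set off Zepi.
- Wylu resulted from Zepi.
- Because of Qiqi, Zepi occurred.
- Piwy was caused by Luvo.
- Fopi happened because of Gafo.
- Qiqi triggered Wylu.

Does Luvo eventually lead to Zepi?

Yes

There is a causal chain: Luvo → Piwy → Qiqi → Zepi.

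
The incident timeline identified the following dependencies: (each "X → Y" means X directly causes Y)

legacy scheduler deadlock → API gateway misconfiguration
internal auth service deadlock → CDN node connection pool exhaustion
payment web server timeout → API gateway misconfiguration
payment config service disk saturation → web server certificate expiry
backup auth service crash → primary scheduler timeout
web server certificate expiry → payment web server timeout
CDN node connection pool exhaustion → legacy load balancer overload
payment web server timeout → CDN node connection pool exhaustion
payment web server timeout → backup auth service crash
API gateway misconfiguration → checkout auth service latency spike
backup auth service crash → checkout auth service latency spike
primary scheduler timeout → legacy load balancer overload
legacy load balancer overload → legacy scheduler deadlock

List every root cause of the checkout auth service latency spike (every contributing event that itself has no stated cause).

Tracing upstream from the checkout auth service latency spike: the checkout auth service latency spike ← the backup auth service crash ← the payment web server timeout ← the web server certificate expiry ← the payment config service disk saturation.
A separate upstream branch: the checkout auth service latency spike ← the API gateway misconfiguration ← the legacy scheduler deadlock ← the legacy load balancer overload ← the CDN node connection pool exhaustion ← the internal auth service deadlock.
Each of those chain origins has no stated cause.

the internal auth service deadlock, the payment config service disk saturation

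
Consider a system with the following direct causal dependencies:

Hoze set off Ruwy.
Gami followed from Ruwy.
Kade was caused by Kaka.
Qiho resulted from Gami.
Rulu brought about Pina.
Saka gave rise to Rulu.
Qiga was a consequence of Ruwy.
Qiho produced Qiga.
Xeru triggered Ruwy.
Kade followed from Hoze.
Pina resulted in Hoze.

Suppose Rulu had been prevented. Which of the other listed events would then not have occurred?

Hoze, Pina

Downstream of Rulu: Pina, Hoze, Ruwy, Gami, Qiho, Kade, Qiga.
Of those, still caused via another path: Ruwy, Gami, Qiho, Kade, Qiga.
The remainder have no surviving cause.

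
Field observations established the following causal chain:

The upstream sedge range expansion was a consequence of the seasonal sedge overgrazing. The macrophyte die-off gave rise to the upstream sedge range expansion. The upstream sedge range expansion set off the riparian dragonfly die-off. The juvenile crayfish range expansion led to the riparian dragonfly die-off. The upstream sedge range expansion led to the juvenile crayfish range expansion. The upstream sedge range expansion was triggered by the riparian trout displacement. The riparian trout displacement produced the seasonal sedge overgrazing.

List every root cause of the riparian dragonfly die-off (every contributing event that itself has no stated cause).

Tracing upstream from the riparian dragonfly die-off: the riparian dragonfly die-off ← the upstream sedge range expansion ← the riparian trout displacement.
A separate upstream branch: the riparian dragonfly die-off ← the upstream sedge range expansion ← the macrophyte die-off.
Each of those chain origins has no stated cause.

the macrophyte die-off, the riparian trout displacement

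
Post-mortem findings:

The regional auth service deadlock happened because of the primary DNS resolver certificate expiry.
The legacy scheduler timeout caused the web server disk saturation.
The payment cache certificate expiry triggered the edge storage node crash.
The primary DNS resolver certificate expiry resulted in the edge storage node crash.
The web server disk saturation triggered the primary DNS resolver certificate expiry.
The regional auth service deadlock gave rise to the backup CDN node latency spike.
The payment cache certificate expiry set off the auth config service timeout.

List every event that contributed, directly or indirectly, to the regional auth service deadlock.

the legacy scheduler timeout, the primary DNS resolver certificate expiry, the web server disk saturation

Immediate cause of the regional auth service deadlock: the primary DNS resolver certificate expiry.
Further upstream: the legacy scheduler timeout, the web server disk saturation.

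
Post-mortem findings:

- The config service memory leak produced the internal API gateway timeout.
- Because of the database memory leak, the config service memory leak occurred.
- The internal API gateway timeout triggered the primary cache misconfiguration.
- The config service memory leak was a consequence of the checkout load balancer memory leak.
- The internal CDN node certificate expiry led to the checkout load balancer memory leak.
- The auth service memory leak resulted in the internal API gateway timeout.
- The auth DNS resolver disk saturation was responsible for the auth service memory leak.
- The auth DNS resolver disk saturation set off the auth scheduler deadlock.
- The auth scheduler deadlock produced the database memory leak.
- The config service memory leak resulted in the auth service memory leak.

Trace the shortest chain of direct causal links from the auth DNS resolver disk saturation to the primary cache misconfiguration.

the auth DNS resolver disk saturation → the auth service memory leak
the auth service memory leak → the internal API gateway timeout
the internal API gateway timeout → the primary cache misconfiguration
Length: 3 steps.

the auth DNS resolver disk saturation → the auth service memory leak → the internal API gateway timeout → the primary cache misconfiguration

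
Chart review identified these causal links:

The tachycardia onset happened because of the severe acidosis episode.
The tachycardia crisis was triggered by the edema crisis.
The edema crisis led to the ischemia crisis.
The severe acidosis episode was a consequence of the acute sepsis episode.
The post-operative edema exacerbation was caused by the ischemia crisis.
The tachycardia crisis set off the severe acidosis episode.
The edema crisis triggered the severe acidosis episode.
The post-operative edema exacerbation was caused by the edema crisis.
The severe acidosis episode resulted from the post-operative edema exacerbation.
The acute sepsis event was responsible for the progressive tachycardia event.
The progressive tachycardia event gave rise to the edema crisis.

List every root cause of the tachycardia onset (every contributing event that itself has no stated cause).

Tracing upstream from the tachycardia onset: the tachycardia onset ← the severe acidosis episode ← the edema crisis ← the progressive tachycardia event ← the acute sepsis event.
A separate upstream branch: the tachycardia onset ← the severe acidosis episode ← the acute sepsis episode.
Each of those chain origins has no stated cause.

the acute sepsis episode, the acute sepsis event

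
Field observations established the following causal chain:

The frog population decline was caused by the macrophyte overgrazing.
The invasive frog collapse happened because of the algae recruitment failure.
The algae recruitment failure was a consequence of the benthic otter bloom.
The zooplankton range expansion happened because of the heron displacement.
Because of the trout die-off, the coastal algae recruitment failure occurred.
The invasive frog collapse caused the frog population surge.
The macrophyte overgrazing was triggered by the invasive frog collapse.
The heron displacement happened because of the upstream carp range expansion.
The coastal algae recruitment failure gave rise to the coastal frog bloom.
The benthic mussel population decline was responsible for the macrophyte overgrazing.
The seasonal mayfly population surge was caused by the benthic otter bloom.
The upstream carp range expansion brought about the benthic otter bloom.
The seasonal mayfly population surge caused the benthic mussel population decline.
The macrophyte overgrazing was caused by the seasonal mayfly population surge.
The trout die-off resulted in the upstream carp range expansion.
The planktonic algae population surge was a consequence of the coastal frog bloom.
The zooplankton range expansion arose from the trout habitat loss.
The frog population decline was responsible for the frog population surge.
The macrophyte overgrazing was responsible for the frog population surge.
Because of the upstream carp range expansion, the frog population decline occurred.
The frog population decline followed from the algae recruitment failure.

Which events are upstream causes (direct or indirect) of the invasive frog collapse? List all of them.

Immediate cause of the invasive frog collapse: the algae recruitment failure.
Further upstream: the trout die-off, the upstream carp range expansion, the benthic otter bloom.

the algae recruitment failure, the benthic otter bloom, the trout die-off, the upstream carp range expansion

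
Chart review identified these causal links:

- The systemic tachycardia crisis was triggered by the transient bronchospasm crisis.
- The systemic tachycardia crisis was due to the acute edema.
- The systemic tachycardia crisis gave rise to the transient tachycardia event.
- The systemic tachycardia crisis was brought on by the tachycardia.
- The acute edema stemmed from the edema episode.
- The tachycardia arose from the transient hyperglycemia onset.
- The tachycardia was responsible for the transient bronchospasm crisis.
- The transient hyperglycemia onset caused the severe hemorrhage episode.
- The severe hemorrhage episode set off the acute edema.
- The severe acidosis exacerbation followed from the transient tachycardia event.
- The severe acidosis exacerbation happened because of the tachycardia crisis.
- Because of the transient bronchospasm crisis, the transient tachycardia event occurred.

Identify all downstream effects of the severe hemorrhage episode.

Direct effects: the acute edema.
2 steps out: the systemic tachycardia crisis.
3 steps out: the transient tachycardia event.
4 steps out: the severe acidosis exacerbation.
Not reachable from it: the edema episode, the transient hyperglycemia onset, the tachycardia, the transient bronchospasm crisis, the tachycardia crisis.

the acute edema, the severe acidosis exacerbation, the systemic tachycardia crisis, the transient tachycardia event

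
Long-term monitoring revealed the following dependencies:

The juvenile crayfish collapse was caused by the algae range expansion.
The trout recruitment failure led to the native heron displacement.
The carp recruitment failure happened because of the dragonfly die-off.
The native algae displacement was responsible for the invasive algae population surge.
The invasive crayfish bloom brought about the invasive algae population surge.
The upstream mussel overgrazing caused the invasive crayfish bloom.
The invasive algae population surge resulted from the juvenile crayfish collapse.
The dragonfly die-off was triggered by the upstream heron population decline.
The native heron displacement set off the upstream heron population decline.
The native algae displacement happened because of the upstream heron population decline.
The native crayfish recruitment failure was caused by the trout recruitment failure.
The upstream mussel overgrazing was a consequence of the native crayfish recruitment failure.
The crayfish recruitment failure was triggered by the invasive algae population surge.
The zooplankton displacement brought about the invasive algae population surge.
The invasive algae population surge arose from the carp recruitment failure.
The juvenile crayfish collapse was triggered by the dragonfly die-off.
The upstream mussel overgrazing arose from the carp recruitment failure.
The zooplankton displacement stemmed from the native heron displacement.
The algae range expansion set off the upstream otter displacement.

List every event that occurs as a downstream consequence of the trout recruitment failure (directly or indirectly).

the carp recruitment failure, the crayfish recruitment failure, the dragonfly die-off, the invasive algae population surge, the invasive crayfish bloom, the juvenile crayfish collapse, the native algae displacement, the native crayfish recruitment failure, the native heron displacement, the upstream heron population decline, the upstream mussel overgrazing, the zooplankton displacement

Direct effects: the native heron displacement, the native crayfish recruitment failure.
2 steps out: the upstream heron population decline, the zooplankton displacement, the upstream mussel overgrazing.
3 steps out: the dragonfly die-off, the native algae displacement, the invasive crayfish bloom, the invasive algae population surge.
4 steps out: the juvenile crayfish collapse, the carp recruitment failure, the crayfish recruitment failure.
Not reachable from it: the algae range expansion, the upstream otter displacement.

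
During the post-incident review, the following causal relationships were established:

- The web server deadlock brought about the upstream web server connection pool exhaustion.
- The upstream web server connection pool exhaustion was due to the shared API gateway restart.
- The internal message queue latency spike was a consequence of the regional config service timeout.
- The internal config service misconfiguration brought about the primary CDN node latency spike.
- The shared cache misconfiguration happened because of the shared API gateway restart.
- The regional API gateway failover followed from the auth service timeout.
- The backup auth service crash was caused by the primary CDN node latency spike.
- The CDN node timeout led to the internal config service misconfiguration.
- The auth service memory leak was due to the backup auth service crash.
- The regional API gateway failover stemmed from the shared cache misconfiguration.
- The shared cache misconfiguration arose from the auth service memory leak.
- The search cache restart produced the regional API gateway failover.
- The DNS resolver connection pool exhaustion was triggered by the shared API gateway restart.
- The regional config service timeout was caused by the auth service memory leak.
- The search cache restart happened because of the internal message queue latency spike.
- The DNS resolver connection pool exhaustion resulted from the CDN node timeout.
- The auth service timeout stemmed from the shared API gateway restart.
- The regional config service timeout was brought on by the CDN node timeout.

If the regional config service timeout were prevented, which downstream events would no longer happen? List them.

Downstream of the regional config service timeout: the internal message queue latency spike, the search cache restart, the regional API gateway failover.
Of those, still caused via another path: the regional API gateway failover.
The remainder have no surviving cause.

the internal message queue latency spike, the search cache restart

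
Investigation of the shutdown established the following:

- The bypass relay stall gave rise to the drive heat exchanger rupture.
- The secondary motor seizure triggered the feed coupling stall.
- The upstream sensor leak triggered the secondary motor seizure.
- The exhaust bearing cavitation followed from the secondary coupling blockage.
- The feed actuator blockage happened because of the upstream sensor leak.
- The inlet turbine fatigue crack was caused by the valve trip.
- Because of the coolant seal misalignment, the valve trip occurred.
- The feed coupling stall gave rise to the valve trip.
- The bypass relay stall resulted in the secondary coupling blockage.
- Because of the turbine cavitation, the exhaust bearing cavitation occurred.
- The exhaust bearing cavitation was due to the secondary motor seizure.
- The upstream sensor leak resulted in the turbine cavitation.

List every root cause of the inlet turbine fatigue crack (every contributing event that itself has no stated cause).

the coolant seal misalignment, the upstream sensor leak

Tracing upstream from the inlet turbine fatigue crack: the inlet turbine fatigue crack ← the valve trip ← the feed coupling stall ← the secondary motor seizure ← the upstream sensor leak.
A separate upstream branch: the inlet turbine fatigue crack ← the valve trip ← the coolant seal misalignment.
Each of those chain origins has no stated cause.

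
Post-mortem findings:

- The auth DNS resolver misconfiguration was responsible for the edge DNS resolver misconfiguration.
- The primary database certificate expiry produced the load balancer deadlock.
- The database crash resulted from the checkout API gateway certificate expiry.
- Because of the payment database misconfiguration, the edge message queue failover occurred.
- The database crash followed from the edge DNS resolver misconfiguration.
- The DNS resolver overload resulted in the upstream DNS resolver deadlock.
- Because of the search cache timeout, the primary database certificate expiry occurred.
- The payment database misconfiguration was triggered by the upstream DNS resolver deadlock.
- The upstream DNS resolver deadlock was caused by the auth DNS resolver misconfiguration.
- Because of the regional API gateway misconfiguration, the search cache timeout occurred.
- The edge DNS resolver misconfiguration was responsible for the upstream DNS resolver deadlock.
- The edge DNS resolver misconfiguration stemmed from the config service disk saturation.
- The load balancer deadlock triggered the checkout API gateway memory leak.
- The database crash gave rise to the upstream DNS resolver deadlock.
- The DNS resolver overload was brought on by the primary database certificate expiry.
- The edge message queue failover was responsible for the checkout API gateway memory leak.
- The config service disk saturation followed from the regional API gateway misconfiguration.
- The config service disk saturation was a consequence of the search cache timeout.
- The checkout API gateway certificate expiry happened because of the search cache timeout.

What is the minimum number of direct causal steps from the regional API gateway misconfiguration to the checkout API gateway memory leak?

4

Shortest chain: the regional API gateway misconfiguration → the search cache timeout → the primary database certificate expiry → the load balancer deadlock → the checkout API gateway memory leak.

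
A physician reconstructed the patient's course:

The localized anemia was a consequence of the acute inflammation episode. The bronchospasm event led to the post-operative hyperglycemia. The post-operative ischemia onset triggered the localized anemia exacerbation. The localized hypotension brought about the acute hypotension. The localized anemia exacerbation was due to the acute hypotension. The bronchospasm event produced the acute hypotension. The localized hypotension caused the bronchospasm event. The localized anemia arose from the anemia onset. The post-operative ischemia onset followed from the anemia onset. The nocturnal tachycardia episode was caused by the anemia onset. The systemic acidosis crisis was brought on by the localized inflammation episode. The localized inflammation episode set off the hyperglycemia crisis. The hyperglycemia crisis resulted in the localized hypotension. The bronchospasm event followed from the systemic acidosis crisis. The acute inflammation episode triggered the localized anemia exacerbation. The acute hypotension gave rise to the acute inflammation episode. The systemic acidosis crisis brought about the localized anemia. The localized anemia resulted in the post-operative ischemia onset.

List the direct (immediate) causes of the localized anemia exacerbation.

the acute hypotension, the acute inflammation episode, the post-operative ischemia onset

Upstream contributors include the localized inflammation episode, the hyperglycemia crisis, the localized hypotension, the systemic acidosis crisis, the bronchospasm event, the anemia onset, the localized anemia, but only the acute hypotension, the acute inflammation episode, the post-operative ischemia onset feed directly into the localized anemia exacerbation.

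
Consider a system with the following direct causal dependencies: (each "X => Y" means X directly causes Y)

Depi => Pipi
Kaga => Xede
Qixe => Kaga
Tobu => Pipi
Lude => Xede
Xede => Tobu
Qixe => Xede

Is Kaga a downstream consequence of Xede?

No

Xede leads to Tobu, Pipi; Kaga is not among them.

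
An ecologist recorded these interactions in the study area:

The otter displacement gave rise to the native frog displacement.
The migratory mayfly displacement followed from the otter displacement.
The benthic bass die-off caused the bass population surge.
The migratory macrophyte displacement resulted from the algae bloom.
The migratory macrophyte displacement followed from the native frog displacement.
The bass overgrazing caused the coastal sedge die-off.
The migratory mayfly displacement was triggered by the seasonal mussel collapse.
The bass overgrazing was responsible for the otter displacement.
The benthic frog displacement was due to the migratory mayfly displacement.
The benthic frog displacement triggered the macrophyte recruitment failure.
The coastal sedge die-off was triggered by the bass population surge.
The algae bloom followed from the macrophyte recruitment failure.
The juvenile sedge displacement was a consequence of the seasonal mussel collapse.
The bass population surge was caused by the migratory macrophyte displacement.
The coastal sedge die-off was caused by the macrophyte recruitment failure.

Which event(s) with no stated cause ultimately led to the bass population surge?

the bass overgrazing, the benthic bass die-off, the seasonal mussel collapse

Tracing upstream from the bass population surge: the bass population surge ← the migratory macrophyte displacement ← the algae bloom ← the macrophyte recruitment failure ← the benthic frog displacement ← the migratory mayfly displacement ← the seasonal mussel collapse.
A separate upstream branch: the bass population surge ← the migratory macrophyte displacement ← the native frog displacement ← the otter displacement ← the bass overgrazing.
A separate upstream branch: the bass population surge ← the benthic bass die-off.
Each of those chain origins has no stated cause.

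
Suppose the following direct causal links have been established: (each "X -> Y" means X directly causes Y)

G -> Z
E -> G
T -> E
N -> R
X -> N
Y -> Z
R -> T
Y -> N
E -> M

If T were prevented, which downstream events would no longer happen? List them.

E, G, M

Downstream of T: E, M, G, Z.
Of those, still caused via another path: Z.
The remainder have no surviving cause.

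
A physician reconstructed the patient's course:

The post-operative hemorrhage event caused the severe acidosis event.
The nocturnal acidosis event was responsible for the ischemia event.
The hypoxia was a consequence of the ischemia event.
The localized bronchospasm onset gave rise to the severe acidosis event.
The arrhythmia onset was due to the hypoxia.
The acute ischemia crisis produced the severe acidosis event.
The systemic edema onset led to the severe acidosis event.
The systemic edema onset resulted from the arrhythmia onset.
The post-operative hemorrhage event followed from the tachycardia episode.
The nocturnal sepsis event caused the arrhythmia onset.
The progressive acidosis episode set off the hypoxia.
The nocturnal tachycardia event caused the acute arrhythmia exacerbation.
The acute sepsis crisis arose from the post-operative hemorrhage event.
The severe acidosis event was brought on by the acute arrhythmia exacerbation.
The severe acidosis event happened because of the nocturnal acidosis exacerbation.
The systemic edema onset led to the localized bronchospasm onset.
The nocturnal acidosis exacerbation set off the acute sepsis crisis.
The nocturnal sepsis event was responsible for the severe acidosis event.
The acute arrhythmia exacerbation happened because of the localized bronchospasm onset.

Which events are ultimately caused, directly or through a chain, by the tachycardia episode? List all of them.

the acute sepsis crisis, the post-operative hemorrhage event, the severe acidosis event

Direct effects: the post-operative hemorrhage event.
2 steps out: the acute sepsis crisis, the severe acidosis event.
Not reachable from it: the acute ischemia crisis, the nocturnal acidosis event, the progressive acidosis episode, the ischemia event, the nocturnal sepsis event, the hypoxia, the arrhythmia onset, the systemic edema onset, the nocturnal tachycardia event, the nocturnal acidosis exacerbation, the localized bronchospasm onset, the acute arrhythmia exacerbation.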